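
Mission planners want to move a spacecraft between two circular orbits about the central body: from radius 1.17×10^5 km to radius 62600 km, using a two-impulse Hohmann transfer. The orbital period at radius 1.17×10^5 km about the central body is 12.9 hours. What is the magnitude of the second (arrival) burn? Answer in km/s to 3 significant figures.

Δv₂ = 3.06 km/s

From Kepler's third law T² = 4π²r³/μ at r = 1.17×10^5 km, T = 12.9 hours = 12.9 × 3600 s = 46440 s: μ = 4π²r³/T² = 2.93179×10^7 km³/s².
The Hohmann ellipse has a_t = (r₁ + r₂)/2 = 89800 km.
On the circular orbit at r = 62600 km, v_c = √(μ/r) = 21.641 km/s.
Vis-viva on the transfer ellipse at r = 62600 km gives v_t = √[μ(2/r − 1/a_t)] = 24.702 km/s.
Δv₂ = |v_t − v_c| = |24.702 − 21.641| = 3.061 km/s.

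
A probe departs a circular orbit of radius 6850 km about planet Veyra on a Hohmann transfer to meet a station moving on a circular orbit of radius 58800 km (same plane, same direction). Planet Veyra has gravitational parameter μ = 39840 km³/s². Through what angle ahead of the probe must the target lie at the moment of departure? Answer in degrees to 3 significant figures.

φ = 105°

Transfer-ellipse semi-major axis a_t = (r₁ + r₂)/2 = (6850 + 58800)/2 = 32825 km.
The half-period of the transfer ellipse is t = π√(a_t³/μ) = 93600 s.
Target angular speed ω₂ = √(μ/r₂³) = 1.400×10^-5 rad/s.
Angle swept by the target during transfer: ω₂·t = 1.3104 rad = 75.08°.
Arrival is 180° from departure on the ellipse, so φ = 180° − 75.08° = 105°.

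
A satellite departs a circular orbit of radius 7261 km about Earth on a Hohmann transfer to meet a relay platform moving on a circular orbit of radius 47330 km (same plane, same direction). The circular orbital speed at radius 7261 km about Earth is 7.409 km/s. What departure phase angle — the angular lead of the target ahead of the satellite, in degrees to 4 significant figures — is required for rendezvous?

φ = 101.2°

From the circular-orbit relation v² = μ/r at r = 7261 km: μ = v²r = (7.409)² × 7261 = 3.98580×10^5 km³/s².
The Hohmann ellipse has a_t = (r₁ + r₂)/2 = 27295.5 km.
The half-period of the transfer ellipse is t = π√(a_t³/μ) = 22440 s.
The target's mean motion on its circular orbit is ω₂ = √(μ/r₂³) = 6.1313×10^-5 rad/s.
Angle swept by the target during transfer: ω₂·t = 1.3759 rad = 78.83°.
The satellite traverses 180° on the transfer ellipse, so the target must lead by 180° − 78.83° = 101.2°.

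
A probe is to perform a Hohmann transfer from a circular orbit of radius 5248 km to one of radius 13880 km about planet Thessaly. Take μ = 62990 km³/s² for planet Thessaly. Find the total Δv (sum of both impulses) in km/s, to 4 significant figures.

The Hohmann ellipse has a_t = (r₁ + r₂)/2 = 9564 km.
At r₁ the circular-orbit speed is v₁ = √(μ/r₁) = 3.4645 km/s.
On the transfer ellipse at r₁, vis-viva gives v_p = √[μ(2/r₁ − 1/a_t)] = 4.1736 km/s.
First burn Δv₁ = |v_p − v₁| = 0.7091 km/s.
Circular speed at r₂: v₂ = √(μ/r₂) = 2.1303 km/s.
Transfer-orbit speed at r₂: v_a = √[μ(2/r₂ − 1/a_t)] = 1.5780 km/s.
Second burn Δv₂ = |v₂ − v_a| = 0.5523 km/s.
Δv = Δv₁ + Δv₂ = 0.7091 + 0.5523 = 1.261 km/s.

Δv = 1.261 km/s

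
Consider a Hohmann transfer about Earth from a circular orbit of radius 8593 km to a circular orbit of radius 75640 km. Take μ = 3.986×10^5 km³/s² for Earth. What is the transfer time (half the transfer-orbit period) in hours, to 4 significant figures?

t = 11.95 hours

Transfer-ellipse semi-major axis a_t = (r₁ + r₂)/2 = (8593 + 75640)/2 = 42116.5 km.
By Kepler's third law the transfer-orbit period is T = 2π√(a_t³/μ), so t = T/2 = 43010 s.
Converting: 43010 s ÷ 3600 s/hour = 11.95 hours.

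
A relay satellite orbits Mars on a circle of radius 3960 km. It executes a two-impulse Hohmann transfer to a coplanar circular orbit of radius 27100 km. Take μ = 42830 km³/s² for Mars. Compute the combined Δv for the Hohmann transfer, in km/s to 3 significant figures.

Δv = 1.68 km/s

Transfer-ellipse semi-major axis a_t = (r₁ + r₂)/2 = (3960 + 27100)/2 = 15530 km.
At r₁ the circular-orbit speed is v₁ = √(μ/r₁) = 3.2887 km/s.
On the transfer ellipse at r₁, v² = μ(2/r − 1/a) gives v_p = √[μ(2/r₁ − 1/a_t)] = 4.3444 km/s.
First burn Δv₁ = |v_p − v₁| = 1.056 km/s.
At r₂, v₂ = √(μ/r₂) = 1.25716 km/s.
Transfer-orbit speed at r₂: v_a = √[μ(2/r₂ − 1/a_t)] = 0.634821 km/s.
Second burn Δv₂ = |v₂ − v_a| = 0.6223 km/s.
Total Δv = Δv₁ + Δv₂ = 1.678 km/s.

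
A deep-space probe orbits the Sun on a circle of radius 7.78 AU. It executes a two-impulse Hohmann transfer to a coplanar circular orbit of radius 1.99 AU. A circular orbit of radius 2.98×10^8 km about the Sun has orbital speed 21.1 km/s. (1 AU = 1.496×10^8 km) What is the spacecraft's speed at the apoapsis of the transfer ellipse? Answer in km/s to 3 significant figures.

v = 6.81 km/s

From the circular-orbit relation v² = μ/r at r = 2.98×10^8 km: μ = v²r = (21.1)² × 2.98×10^8 = 1.32673×10^11 km³/s².
In km: r₁ = 7.78 × 1.496×10^8 = 1.163888×10^9 km; r₂ = 1.99 × 1.496×10^8 = 2.97704×10^8 km.
The Hohmann ellipse has a_t = (r₁ + r₂)/2 = 7.30796×10^8 km.
At apoapsis, r = 1.163888×10^9 km.
From the vis-viva equation, v = √[μ(2/r − 1/a_t)] = 6.814 km/s.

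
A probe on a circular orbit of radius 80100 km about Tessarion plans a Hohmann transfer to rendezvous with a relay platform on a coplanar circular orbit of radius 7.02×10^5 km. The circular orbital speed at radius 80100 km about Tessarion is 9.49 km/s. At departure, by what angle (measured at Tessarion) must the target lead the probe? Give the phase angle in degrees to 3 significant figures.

φ = 105°

From the circular-orbit relation v² = μ/r at r = 80100 km: μ = v²r = (9.49)² × 80100 = 7.21381×10^6 km³/s².
Semi-major axis of the transfer orbit: a_t = (80100 + 7.020×10^5)/2 = 3.9105×10^5 km.
Transfer time t = π√(a_t³/μ) = 2.86033×10^5 s.
The target's mean motion on its circular orbit is ω₂ = √(μ/r₂³) = 4.56643×10^-6 rad/s.
Angle swept by the target during transfer: ω₂·t = 1.30615 rad = 74.84°.
The probe traverses 180° on the transfer ellipse, so the target must lead by 180° − 74.84° = 105°.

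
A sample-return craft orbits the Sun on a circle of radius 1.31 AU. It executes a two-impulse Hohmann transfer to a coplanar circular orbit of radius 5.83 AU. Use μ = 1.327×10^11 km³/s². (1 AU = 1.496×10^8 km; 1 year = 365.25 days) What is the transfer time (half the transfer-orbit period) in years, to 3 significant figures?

In km: r₁ = 1.31 × 1.496×10^8 = 1.95976×10^8 km; r₂ = 5.83 × 1.496×10^8 = 8.72168×10^8 km.
The Hohmann ellipse has a_t = (r₁ + r₂)/2 = 5.34072×10^8 km.
Transfer time t = π√(a_t³/μ) = π√((5.34072×10^8)³ / 1.327×10^11) = 1.064×10^8 s.
Converting: 1.064×10^8 s ÷ 3.15576×10^7 s/year (365.25 × 86400) = 3.37 years.

t = 3.37 years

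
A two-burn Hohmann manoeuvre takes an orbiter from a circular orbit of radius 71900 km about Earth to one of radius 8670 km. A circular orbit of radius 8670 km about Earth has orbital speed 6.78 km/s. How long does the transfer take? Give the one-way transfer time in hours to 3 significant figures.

From the circular-orbit relation v² = μ/r at r = 8670 km: μ = v²r = (6.78)² × 8670 = 3.98546×10^5 km³/s².
Transfer-ellipse semi-major axis a_t = (r₁ + r₂)/2 = (71900 + 8670)/2 = 40285 km.
By Kepler's third law the transfer-orbit period is T = 2π√(a_t³/μ), so t = T/2 = 40240 s.
Converting: 40240 s ÷ 3600 s/hour = 11.2 hours.

t = 11.2 hours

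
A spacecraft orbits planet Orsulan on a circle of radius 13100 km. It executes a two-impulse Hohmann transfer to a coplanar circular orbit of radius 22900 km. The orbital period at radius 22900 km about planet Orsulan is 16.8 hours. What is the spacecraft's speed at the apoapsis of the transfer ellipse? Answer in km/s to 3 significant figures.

From Kepler's third law T² = 4π²r³/μ at r = 22900 km, T = 16.8 hours = 16.8 × 3600 s = 60480 s: μ = 4π²r³/T² = 1.29611×10^5 km³/s².
Transfer-ellipse semi-major axis a_t = (r₁ + r₂)/2 = (13100 + 22900)/2 = 18000 km.
The apoapsis of the transfer ellipse is at r = 22900 km.
From the vis-viva equation, v = √[μ(2/r − 1/a_t)] = 2.030 km/s.

v = 2.03 km/s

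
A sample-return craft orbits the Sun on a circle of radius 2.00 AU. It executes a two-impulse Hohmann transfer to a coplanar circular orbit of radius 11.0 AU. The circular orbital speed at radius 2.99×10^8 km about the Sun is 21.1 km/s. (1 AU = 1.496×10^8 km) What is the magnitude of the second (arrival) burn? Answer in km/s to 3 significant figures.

Δv₂ = 4.01 km/s

From the circular-orbit relation v² = μ/r at r = 2.99×10^8 km: μ = v²r = (21.1)² × 2.99×10^8 = 1.33118×10^11 km³/s².
In km: r₁ = 2.00 × 1.496×10^8 = 2.992×10^8 km; r₂ = 11.0 × 1.496×10^8 = 1.6456×10^9 km.
The Hohmann ellipse has a_t = (r₁ + r₂)/2 = 9.724×10^8 km.
On the circular orbit at r = 1.6456×10^9 km, v_c = √(μ/r) = 8.994 km/s.
Transfer-orbit speed at the same r (vis-viva, a = a_t): v_t = √[μ(2/r − 1/a_t)] = 4.989 km/s.
Δv₂ = |v_t − v_c| = |4.989 − 8.994| = 4.005 km/s.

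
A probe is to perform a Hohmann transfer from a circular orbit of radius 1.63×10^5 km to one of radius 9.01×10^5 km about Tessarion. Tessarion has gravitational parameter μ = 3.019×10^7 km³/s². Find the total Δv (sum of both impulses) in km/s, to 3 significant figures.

Semi-major axis of the transfer orbit: a_t = (1.630×10^5 + 9.010×10^5)/2 = 5.320×10^5 km.
Circular speed at r₁: v₁ = √(μ/r₁) = √(3.019×10^7/1.630×10^5) = 13.609 km/s.
On the transfer ellipse at r₁, vis-viva gives v_p = √[μ(2/r₁ − 1/a_t)] = 17.711 km/s.
First burn Δv₁ = |v_p − v₁| = 4.102 km/s.
Circular speed at r₂: v₂ = √(μ/r₂) = 5.7885 km/s.
Transfer-orbit speed at r₂: v_a = √[μ(2/r₂ − 1/a_t)] = 3.2041 km/s.
Second burn Δv₂ = |v₂ − v_a| = 2.584 km/s.
Total Δv = Δv₁ + Δv₂ = 6.686 km/s.

Δv = 6.69 km/s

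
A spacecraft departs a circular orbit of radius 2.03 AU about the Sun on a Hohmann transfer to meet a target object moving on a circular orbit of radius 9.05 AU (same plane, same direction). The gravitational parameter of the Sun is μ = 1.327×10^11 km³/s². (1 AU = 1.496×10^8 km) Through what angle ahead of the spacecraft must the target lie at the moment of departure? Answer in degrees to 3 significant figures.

φ = 93.8°

In km: r₁ = 2.03 × 1.496×10^8 = 3.03688×10^8 km; r₂ = 9.05 × 1.496×10^8 = 1.35388×10^9 km.
The Hohmann ellipse has a_t = (r₁ + r₂)/2 = 8.28784×10^8 km.
Transfer time t = π√(a_t³/μ) = 2.0577×10^8 s.
Target angular speed ω₂ = √(μ/r₂³) = 7.3125×10^-9 rad/s.
Angle swept by the target during transfer: ω₂·t = 1.5047 rad = 86.21°.
Arrival is 180° from departure on the ellipse, so φ = 180° − 86.21° = 93.8°.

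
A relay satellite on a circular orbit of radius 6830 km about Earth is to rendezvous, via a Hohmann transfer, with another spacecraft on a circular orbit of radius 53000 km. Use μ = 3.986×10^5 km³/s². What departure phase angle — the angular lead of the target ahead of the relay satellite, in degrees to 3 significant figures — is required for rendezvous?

The Hohmann ellipse has a_t = (r₁ + r₂)/2 = 29915 km.
Transfer time t = π√(a_t³/μ) = 25746 s.
Target angular speed ω₂ = √(μ/r₂³) = 5.1743×10^-5 rad/s.
Angle swept by the target during transfer: ω₂·t = 1.3322 rad = 76.33°.
Arrival is 180° from departure on the ellipse, so φ = 180° − 76.33° = 104°.

φ = 104°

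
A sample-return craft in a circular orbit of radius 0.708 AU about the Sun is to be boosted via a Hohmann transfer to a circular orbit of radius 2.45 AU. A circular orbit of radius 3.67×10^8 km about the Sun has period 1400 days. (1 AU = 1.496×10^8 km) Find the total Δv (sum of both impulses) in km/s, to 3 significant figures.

Δv = 15.0 km/s

From Kepler's third law T² = 4π²r³/μ at r = 3.67×10^8 km, T = 1400 days = 1400 × 86400 s = 1.2096×10^8 s: μ = 4π²r³/T² = 1.33375×10^11 km³/s².
In km: r₁ = 0.708 × 1.496×10^8 = 1.059168×10^8 km; r₂ = 2.45 × 1.496×10^8 = 3.6652×10^8 km.
Transfer-ellipse semi-major axis a_t = (r₁ + r₂)/2 = (1.059168×10^8 + 3.6652×10^8)/2 = 2.362184×10^8 km.
At r₁ the circular-orbit speed is v₁ = √(μ/r₁) = 35.4858 km/s.
Transfer-orbit speed at r₁ (vis-viva equation): v_p = √[μ(2/r₁ − 1/a_t)] = 44.2025 km/s.
First burn Δv₁ = |v_p − v₁| = 8.717 km/s.
At r₂, v₂ = √(μ/r₂) = 19.076 km/s.
Transfer-orbit speed at r₂: v_a = √[μ(2/r₂ − 1/a_t)] = 12.774 km/s.
Second burn Δv₂ = |v₂ − v_a| = 6.302 km/s.
Total Δv = Δv₁ + Δv₂ = 15.02 km/s.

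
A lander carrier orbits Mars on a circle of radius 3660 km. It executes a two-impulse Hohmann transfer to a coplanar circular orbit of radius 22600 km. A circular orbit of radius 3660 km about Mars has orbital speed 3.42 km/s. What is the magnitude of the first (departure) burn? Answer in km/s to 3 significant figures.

From the circular-orbit relation v² = μ/r at r = 3660 km: μ = v²r = (3.42)² × 3660 = 42808.8 km³/s².
Semi-major axis of the transfer orbit: a_t = (3660 + 22600)/2 = 13130 km.
Circular speed at r = 3660 km: v_c = √(μ/r) = 3.420 km/s.
Transfer-orbit speed at the same r (vis-viva, a = a_t): v_t = √[μ(2/r − 1/a_t)] = 4.487 km/s.
Δv₁ = |v_t − v_c| = |4.487 − 3.420| = 1.067 km/s.

Δv₁ = 1.07 km/s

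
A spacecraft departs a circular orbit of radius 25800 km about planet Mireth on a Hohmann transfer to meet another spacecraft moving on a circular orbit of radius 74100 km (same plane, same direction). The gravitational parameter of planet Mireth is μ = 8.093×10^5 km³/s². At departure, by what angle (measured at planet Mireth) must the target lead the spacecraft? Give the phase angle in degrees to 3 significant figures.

φ = 80.4°

The Hohmann ellipse has a_t = (r₁ + r₂)/2 = 49950 km.
Transfer time t = π√(a_t³/μ) = 38985 s.
Target angular speed ω₂ = √(μ/r₂³) = 4.4599×10^-5 rad/s.
Angle swept by the target during transfer: ω₂·t = 1.7387 rad = 99.62°.
The spacecraft traverses 180° on the transfer ellipse, so the target must lead by 180° − 99.62° = 80.4°.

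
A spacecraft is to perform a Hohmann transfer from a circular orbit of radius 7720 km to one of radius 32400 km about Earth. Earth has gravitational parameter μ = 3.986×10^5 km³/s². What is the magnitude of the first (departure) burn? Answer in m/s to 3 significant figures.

The Hohmann ellipse has a_t = (r₁ + r₂)/2 = 20060 km.
Circular speed at r = 7720 km: v_c = √(μ/r) = 7.186 km/s.
Transfer-orbit speed at the same r (vis-viva, a = a_t): v_t = √[μ(2/r − 1/a_t)] = 9.132 km/s.
Δv₁ = |v_t − v_c| = |9.132 − 7.186| = 1.946 km/s.

Δv₁ = 1950 m/s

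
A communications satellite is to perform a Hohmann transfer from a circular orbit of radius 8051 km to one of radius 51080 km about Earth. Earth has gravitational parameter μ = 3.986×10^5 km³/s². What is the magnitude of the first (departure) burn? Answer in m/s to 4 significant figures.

Transfer-ellipse semi-major axis a_t = (r₁ + r₂)/2 = (8051 + 51080)/2 = 29565.5 km.
On the circular orbit at r = 8051 km, v_c = √(μ/r) = 7.0363 km/s.
Transfer-orbit speed at the same r (vis-viva, a = a_t): v_t = √[μ(2/r − 1/a_t)] = 9.2486 km/s.
Δv₁ = |v_t − v_c| = |9.2486 − 7.0363| = 2.212 km/s.

Δv₁ = 2212 m/s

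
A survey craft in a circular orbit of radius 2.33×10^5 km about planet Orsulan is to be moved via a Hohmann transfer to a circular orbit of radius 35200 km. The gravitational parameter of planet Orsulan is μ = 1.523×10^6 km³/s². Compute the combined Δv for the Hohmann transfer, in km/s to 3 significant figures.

Δv = 3.34 km/s

Transfer-ellipse semi-major axis a_t = (r₁ + r₂)/2 = (2.330×10^5 + 35200)/2 = 1.341×10^5 km.
At r₁ the circular-orbit speed is v₁ = √(μ/r₁) = 2.55665 km/s.
On the transfer ellipse at r₁, vis-viva gives v_a = √[μ(2/r₁ − 1/a_t)] = 1.30987 km/s.
First burn Δv₁ = |v_a − v₁| = 1.24678 km/s.
At r₂, v₂ = √(μ/r₂) = 6.57777 km/s.
Transfer-orbit speed at r₂: v_p = √[μ(2/r₂ − 1/a_t)] = 8.67046 km/s.
Second burn Δv₂ = |v₂ − v_p| = 2.09269 km/s.
Δv = Δv₁ + Δv₂ = 1.24678 + 2.09269 = 3.339 km/s.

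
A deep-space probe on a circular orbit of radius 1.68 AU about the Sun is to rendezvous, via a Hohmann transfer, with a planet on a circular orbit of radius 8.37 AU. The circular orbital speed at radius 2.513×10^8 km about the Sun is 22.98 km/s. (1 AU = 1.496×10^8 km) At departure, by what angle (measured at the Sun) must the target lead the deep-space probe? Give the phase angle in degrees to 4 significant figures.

φ = 96.27°

From the circular-orbit relation v² = μ/r at r = 2.513×10^8 km: μ = v²r = (22.98)² × 2.513×10^8 = 1.32707×10^11 km³/s².
In km: r₁ = 1.68 × 1.496×10^8 = 2.51328×10^8 km; r₂ = 8.37 × 1.496×10^8 = 1.252152×10^9 km.
Semi-major axis of the transfer orbit: a_t = (2.51328×10^8 + 1.252152×10^9)/2 = 7.5174×10^8 km.
The half-period of the transfer ellipse is t = π√(a_t³/μ) = 1.7775×10^8 s.
Target angular speed ω₂ = √(μ/r₂³) = 8.2217×10^-9 rad/s.
Angle swept by the target during transfer: ω₂·t = 1.4614 rad = 83.73°.
Arrival is 180° from departure on the ellipse, so φ = 180° − 83.73° = 96.27°.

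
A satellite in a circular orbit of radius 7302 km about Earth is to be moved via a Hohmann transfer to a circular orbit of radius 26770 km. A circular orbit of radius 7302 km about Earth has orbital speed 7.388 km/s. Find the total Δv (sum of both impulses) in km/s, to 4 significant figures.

From the circular-orbit relation v² = μ/r at r = 7302 km: μ = v²r = (7.388)² × 7302 = 3.98562×10^5 km³/s².
The Hohmann ellipse has a_t = (r₁ + r₂)/2 = 17036 km.
Circular speed at r₁: v₁ = √(μ/r₁) = √(3.98562×10^5/7302) = 7.3880 km/s.
Transfer-orbit speed at r₁ (v² = μ(2/r − 1/a)): v_p = √[μ(2/r₁ − 1/a_t)] = 9.2612 km/s.
First burn Δv₁ = |v_p − v₁| = 1.8732 km/s.
At r₂, v₂ = √(μ/r₂) = 3.85855 km/s.
Transfer-orbit speed at r₂: v_a = √[μ(2/r₂ − 1/a_t)] = 2.52616 km/s.
Second burn Δv₂ = |v₂ − v_a| = 1.3324 km/s.
Total Δv = Δv₁ + Δv₂ = 3.206 km/s.

Δv = 3.206 km/s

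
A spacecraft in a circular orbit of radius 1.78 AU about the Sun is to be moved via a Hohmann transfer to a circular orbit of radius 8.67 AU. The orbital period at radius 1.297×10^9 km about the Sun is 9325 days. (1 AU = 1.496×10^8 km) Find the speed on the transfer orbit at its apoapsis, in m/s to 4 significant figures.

v = 5904 m/s

From Kepler's third law T² = 4π²r³/μ at r = 1.297×10^9 km, T = 9325 days = 9325 × 86400 s = 8.0568×10^8 s: μ = 4π²r³/T² = 1.32695×10^11 km³/s².
In km: r₁ = 1.78 × 1.496×10^8 = 2.66288×10^8 km; r₂ = 8.67 × 1.496×10^8 = 1.297032×10^9 km.
Transfer-ellipse semi-major axis a_t = (r₁ + r₂)/2 = (2.66288×10^8 + 1.297032×10^9)/2 = 7.8166×10^8 km.
The apoapsis of the transfer ellipse is at r = 1.297032×10^9 km.
Vis-viva: v = √[μ(2/r − 1/a_t)] = √[1.32695×10^11 × (2/1.297032×10^9 − 1/7.8166×10^8)] = 5.904 km/s.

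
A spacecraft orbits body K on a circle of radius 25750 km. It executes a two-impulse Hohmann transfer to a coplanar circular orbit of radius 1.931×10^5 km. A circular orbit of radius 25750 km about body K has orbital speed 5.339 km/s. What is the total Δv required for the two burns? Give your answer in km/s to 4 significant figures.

Δv = 2.757 km/s

From the circular-orbit relation v² = μ/r at r = 25750 km: μ = v²r = (5.339)² × 25750 = 7.34002×10^5 km³/s².
The Hohmann ellipse has a_t = (r₁ + r₂)/2 = 1.09425×10^5 km.
At r₁ the circular-orbit speed is v₁ = √(μ/r₁) = 5.339 km/s.
Transfer-orbit speed at r₁ (v² = μ(2/r − 1/a)): v_p = √[μ(2/r₁ − 1/a_t)] = 7.092 km/s.
First burn Δv₁ = |v_p − v₁| = 1.753 km/s.
At r₂, v₂ = √(μ/r₂) = 1.950 km/s.
Transfer-orbit speed at r₂: v_a = √[μ(2/r₂ − 1/a_t)] = 0.9458 km/s.
Second burn Δv₂ = |v₂ − v_a| = 1.004 km/s.
Total Δv = Δv₁ + Δv₂ = 2.757 km/s.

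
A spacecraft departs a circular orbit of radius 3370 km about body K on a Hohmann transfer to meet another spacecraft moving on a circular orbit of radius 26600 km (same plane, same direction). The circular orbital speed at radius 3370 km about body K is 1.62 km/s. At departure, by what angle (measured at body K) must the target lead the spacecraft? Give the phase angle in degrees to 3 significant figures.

φ = 104°

From the circular-orbit relation v² = μ/r at r = 3370 km: μ = v²r = (1.62)² × 3370 = 8844.23 km³/s².
Semi-major axis of the transfer orbit: a_t = (3370 + 26600)/2 = 14985 km.
The half-period of the transfer ellipse is t = π√(a_t³/μ) = 61278.06 s.
The target's mean motion on its circular orbit is ω₂ = √(μ/r₂³) = 2.167742×10^-5 rad/s.
Angle swept by the target during transfer: ω₂·t = 1.3284 rad = 76.11°.
Arrival is 180° from departure on the ellipse, so φ = 180° − 76.11° = 104°.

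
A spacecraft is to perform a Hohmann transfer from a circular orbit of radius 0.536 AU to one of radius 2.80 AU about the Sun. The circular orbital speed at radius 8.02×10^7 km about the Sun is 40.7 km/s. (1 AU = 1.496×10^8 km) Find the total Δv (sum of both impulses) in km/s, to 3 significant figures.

From the circular-orbit relation v² = μ/r at r = 8.02×10^7 km: μ = v²r = (40.7)² × 8.02×10^7 = 1.32850×10^11 km³/s².
In km: r₁ = 0.536 × 1.496×10^8 = 8.01856×10^7 km; r₂ = 2.80 × 1.496×10^8 = 4.1888×10^8 km.
Transfer-ellipse semi-major axis a_t = (r₁ + r₂)/2 = (8.01856×10^7 + 4.1888×10^8)/2 = 2.495328×10^8 km.
Circular speed at r₁: v₁ = √(μ/r₁) = √(1.32850×10^11/8.01856×10^7) = 40.704 km/s.
On the transfer ellipse at r₁, vis-viva gives v_p = √[μ(2/r₁ − 1/a_t)] = 52.737 km/s.
First burn Δv₁ = |v_p − v₁| = 12.033 km/s.
At r₂, v₂ = √(μ/r₂) = 17.808887 km/s.
Transfer-orbit speed at r₂: v_a = √[μ(2/r₂ − 1/a_t)] = 10.095345 km/s.
Second burn Δv₂ = |v₂ − v_a| = 7.7135 km/s.
Δv = Δv₁ + Δv₂ = 12.033 + 7.7135 = 19.75 km/s.

Δv = 19.7 km/s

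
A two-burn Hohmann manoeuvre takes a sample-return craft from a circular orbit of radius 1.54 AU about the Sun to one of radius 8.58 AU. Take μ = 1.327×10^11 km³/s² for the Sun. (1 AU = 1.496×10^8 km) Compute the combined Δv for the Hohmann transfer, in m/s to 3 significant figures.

Δv = 11800 m/s

In km: r₁ = 1.54 × 1.496×10^8 = 2.30384×10^8 km; r₂ = 8.58 × 1.496×10^8 = 1.283568×10^9 km.
Semi-major axis of the transfer orbit: a_t = (2.30384×10^8 + 1.283568×10^9)/2 = 7.56976×10^8 km.
Circular speed at r₁: v₁ = √(μ/r₁) = √(1.327×10^11/2.30384×10^8) = 24.000 km/s.
On the transfer ellipse at r₁, v² = μ(2/r − 1/a) gives v_p = √[μ(2/r₁ − 1/a_t)] = 31.252 km/s.
First burn Δv₁ = |v_p − v₁| = 7.252 km/s.
Circular speed at r₂: v₂ = √(μ/r₂) = 10.1678 km/s.
Transfer-orbit speed at r₂: v_a = √[μ(2/r₂ − 1/a_t)] = 5.60933 km/s.
Second burn Δv₂ = |v₂ − v_a| = 4.558 km/s.
Total Δv = Δv₁ + Δv₂ = 11.81 km/s.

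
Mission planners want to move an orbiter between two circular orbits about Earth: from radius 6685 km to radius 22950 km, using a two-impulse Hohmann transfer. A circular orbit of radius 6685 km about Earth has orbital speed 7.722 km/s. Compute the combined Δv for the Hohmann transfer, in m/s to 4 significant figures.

From the circular-orbit relation v² = μ/r at r = 6685 km: μ = v²r = (7.722)² × 6685 = 3.98622×10^5 km³/s².
Transfer-ellipse semi-major axis a_t = (r₁ + r₂)/2 = (6685 + 22950)/2 = 14817.5 km.
At r₁ the circular-orbit speed is v₁ = √(μ/r₁) = 7.72200 km/s.
On the transfer ellipse at r₁, vis-viva equation gives v_p = √[μ(2/r₁ − 1/a_t)] = 9.61023 km/s.
First burn Δv₁ = |v_p − v₁| = 1.88823 km/s.
Circular speed at r₂: v₂ = √(μ/r₂) = 4.16763 km/s.
Transfer-orbit speed at r₂: v_a = √[μ(2/r₂ − 1/a_t)] = 2.79932 km/s.
Second burn Δv₂ = |v₂ − v_a| = 1.36831 km/s.
Δv = Δv₁ + Δv₂ = 1.88823 + 1.36831 = 3.257 km/s.

Δv = 3257 m/s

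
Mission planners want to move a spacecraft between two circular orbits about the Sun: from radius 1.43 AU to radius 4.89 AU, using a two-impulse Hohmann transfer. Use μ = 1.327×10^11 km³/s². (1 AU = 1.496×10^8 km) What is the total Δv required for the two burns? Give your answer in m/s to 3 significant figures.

Δv = 10500 m/s

In km: r₁ = 1.43 × 1.496×10^8 = 2.13928×10^8 km; r₂ = 4.89 × 1.496×10^8 = 7.31544×10^8 km.
The Hohmann ellipse has a_t = (r₁ + r₂)/2 = 4.72736×10^8 km.
Circular speed at r₁: v₁ = √(μ/r₁) = √(1.327×10^11/2.13928×10^8) = 24.906 km/s.
Transfer-orbit speed at r₁ (vis-viva equation): v_p = √[μ(2/r₁ − 1/a_t)] = 30.982 km/s.
First burn Δv₁ = |v_p − v₁| = 6.076 km/s.
Circular speed at r₂: v₂ = √(μ/r₂) = 13.468 km/s.
Transfer-orbit speed at r₂: v_a = √[μ(2/r₂ − 1/a_t)] = 9.0602 km/s.
Second burn Δv₂ = |v₂ − v_a| = 4.408 km/s.
Total Δv = Δv₁ + Δv₂ = 10.48 km/s.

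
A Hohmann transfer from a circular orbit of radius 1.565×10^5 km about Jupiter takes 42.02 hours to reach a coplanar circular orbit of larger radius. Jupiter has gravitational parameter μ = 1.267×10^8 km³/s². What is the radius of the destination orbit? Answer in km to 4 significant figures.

r₂ = 1.173×10^6 km

Transfer time t = 42.02 hours = 1.51272×10^5 s, and t = π√(a_t³/μ).
So a_t = (μ t²/π²)^(1/3) = (1.267×10^8 × (1.51272×10^5)² / π²)^(1/3) = 6.6476×10^5 km.
Since a_t = (r₁ + r₂)/2, r₂ = 2a_t − r₁ = 2×6.6476×10^5 − 1.565×10^5 = 1.17302×10^6 km.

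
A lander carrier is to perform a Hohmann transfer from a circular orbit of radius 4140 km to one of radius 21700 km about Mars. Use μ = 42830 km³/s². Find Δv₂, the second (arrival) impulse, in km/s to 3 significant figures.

Δv₂ = 0.610 km/s

Transfer-ellipse semi-major axis a_t = (r₁ + r₂)/2 = (4140 + 21700)/2 = 12920 km.
Circular speed at r = 21700 km: v_c = √(μ/r) = 1.4049 km/s.
Transfer-orbit speed at the same r (vis-viva, a = a_t): v_t = √[μ(2/r − 1/a_t)] = 0.79527 km/s.
Δv₂ = |v_t − v_c| = |0.79527 − 1.4049| = 0.6096 km/s.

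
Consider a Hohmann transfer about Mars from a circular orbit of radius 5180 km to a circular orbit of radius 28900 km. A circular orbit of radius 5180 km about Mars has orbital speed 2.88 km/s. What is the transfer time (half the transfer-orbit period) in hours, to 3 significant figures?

t = 9.36 hours

From the circular-orbit relation v² = μ/r at r = 5180 km: μ = v²r = (2.88)² × 5180 = 42965.0 km³/s².
Transfer-ellipse semi-major axis a_t = (r₁ + r₂)/2 = (5180 + 28900)/2 = 17040 km.
Half the transfer-orbit period gives t = π√(a_t³/μ) = 33710 s.
Converting: 33710 s ÷ 3600 s/hour = 9.36 hours.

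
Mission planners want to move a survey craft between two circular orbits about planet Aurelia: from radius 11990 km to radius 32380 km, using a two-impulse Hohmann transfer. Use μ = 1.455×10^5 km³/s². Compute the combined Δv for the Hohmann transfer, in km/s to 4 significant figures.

Δv = 1.286 km/s

Transfer-ellipse semi-major axis a_t = (r₁ + r₂)/2 = (11990 + 32380)/2 = 22185 km.
Circular speed at r₁: v₁ = √(μ/r₁) = √(1.455×10^5/11990) = 3.484 km/s.
On the transfer ellipse at r₁, vis-viva equation gives v_p = √[μ(2/r₁ − 1/a_t)] = 4.209 km/s.
First burn Δv₁ = |v_p − v₁| = 0.7250 km/s.
Circular speed at r₂: v₂ = √(μ/r₂) = 2.1198 km/s.
Transfer-orbit speed at r₂: v_a = √[μ(2/r₂ − 1/a_t)] = 1.5584 km/s.
Second burn Δv₂ = |v₂ − v_a| = 0.5614 km/s.
Δv = Δv₁ + Δv₂ = 0.7250 + 0.5614 = 1.286 km/s.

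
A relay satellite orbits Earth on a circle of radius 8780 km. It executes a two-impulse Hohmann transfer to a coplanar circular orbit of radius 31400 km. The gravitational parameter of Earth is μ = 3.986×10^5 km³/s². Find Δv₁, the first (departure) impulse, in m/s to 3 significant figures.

Transfer-ellipse semi-major axis a_t = (r₁ + r₂)/2 = (8780 + 31400)/2 = 20090 km.
On the circular orbit at r = 8780 km, v_c = √(μ/r) = 6.738 km/s.
Transfer-orbit speed at the same r (vis-viva, a = a_t): v_t = √[μ(2/r − 1/a_t)] = 8.424 km/s.
Δv₁ = |v_t − v_c| = |8.424 − 6.738| = 1.686 km/s.

Δv₁ = 1690 m/s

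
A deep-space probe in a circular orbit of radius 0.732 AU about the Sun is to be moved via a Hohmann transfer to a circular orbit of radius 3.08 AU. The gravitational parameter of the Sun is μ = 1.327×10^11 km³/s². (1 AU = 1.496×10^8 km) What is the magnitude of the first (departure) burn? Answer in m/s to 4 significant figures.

In km: r₁ = 0.732 × 1.496×10^8 = 1.095072×10^8 km; r₂ = 3.08 × 1.496×10^8 = 4.60768×10^8 km.
Semi-major axis of the transfer orbit: a_t = (1.095072×10^8 + 4.60768×10^8)/2 = 2.851376×10^8 km.
Circular speed at r = 1.095072×10^8 km: v_c = √(μ/r) = 34.811 km/s.
Vis-viva on the transfer ellipse at r = 1.095072×10^8 km gives v_t = √[μ(2/r − 1/a_t)] = 44.252 km/s.
Δv₁ = |v_t − v_c| = |44.252 − 34.811| = 9.441 km/s.

Δv₁ = 9441 m/s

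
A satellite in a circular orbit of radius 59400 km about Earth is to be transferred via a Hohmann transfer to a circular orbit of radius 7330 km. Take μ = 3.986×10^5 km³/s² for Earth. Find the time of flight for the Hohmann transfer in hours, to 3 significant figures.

t = 8.42 hours

The Hohmann ellipse has a_t = (r₁ + r₂)/2 = 33365 km.
Transfer time t = π√(a_t³/μ) = π√((33365)³ / 3.986×10^5) = 30326 s.
Converting: 30326 s ÷ 3600 s/hour = 8.42 hours.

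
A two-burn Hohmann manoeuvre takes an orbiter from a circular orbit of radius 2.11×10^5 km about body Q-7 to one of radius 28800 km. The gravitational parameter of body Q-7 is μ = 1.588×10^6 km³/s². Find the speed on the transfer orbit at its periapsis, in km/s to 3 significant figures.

v = 9.85 km/s

Semi-major axis of the transfer orbit: a_t = (2.110×10^5 + 28800)/2 = 1.199×10^5 km.
At periapsis, r = 28800 km.
From the vis-viva equation, v = √[μ(2/r − 1/a_t)] = 9.851 km/s.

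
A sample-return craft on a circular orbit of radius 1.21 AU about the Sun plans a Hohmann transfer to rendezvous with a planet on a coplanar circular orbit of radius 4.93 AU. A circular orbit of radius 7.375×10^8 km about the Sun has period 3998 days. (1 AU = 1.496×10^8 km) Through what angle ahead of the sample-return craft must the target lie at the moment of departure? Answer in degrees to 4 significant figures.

From Kepler's third law T² = 4π²r³/μ at r = 7.375×10^8 km, T = 3998 days = 3998 × 86400 s = 3.454272×10^8 s: μ = 4π²r³/T² = 1.32719×10^11 km³/s².
In km: r₁ = 1.21 × 1.496×10^8 = 1.81016×10^8 km; r₂ = 4.93 × 1.496×10^8 = 7.37528×10^8 km.
Semi-major axis of the transfer orbit: a_t = (1.81016×10^8 + 7.37528×10^8)/2 = 4.59272×10^8 km.
The half-period of the transfer ellipse is t = π√(a_t³/μ) = 8.4877×10^7 s.
Target angular speed ω₂ = √(μ/r₂³) = 1.8189×10^-8 rad/s.
Angle swept by the target during transfer: ω₂·t = 1.5438 rad = 88.45°.
Arrival is 180° from departure on the ellipse, so φ = 180° − 88.45° = 91.55°.

φ = 91.55°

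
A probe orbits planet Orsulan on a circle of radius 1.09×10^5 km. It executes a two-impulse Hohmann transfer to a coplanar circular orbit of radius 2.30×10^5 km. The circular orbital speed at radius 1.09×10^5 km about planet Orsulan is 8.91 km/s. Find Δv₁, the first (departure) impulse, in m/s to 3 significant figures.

From the circular-orbit relation v² = μ/r at r = 1.09×10^5 km: μ = v²r = (8.91)² × 1.09×10^5 = 8.65330×10^6 km³/s².
Transfer-ellipse semi-major axis a_t = (r₁ + r₂)/2 = (1.090×10^5 + 2.300×10^5)/2 = 1.695×10^5 km.
On the circular orbit at r = 1.090×10^5 km, v_c = √(μ/r) = 8.9100 km/s.
Vis-viva on the transfer ellipse at r = 1.090×10^5 km gives v_t = √[μ(2/r − 1/a_t)] = 10.379 km/s.
Δv₁ = |v_t − v_c| = |10.379 − 8.9100| = 1.469 km/s.

Δv₁ = 1470 m/s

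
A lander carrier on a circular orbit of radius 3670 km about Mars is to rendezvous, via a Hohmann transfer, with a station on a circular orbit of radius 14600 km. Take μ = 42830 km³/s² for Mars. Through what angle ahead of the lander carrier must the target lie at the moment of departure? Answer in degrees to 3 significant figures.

Transfer-ellipse semi-major axis a_t = (r₁ + r₂)/2 = (3670 + 14600)/2 = 9135 km.
The half-period of the transfer ellipse is t = π√(a_t³/μ) = 13254 s.
The target's mean motion on its circular orbit is ω₂ = √(μ/r₂³) = 1.1731×10^-4 rad/s.
Angle swept by the target during transfer: ω₂·t = 1.555 rad = 89.09°.
The lander carrier traverses 180° on the transfer ellipse, so the target must lead by 180° − 89.09° = 90.9°.

φ = 90.9°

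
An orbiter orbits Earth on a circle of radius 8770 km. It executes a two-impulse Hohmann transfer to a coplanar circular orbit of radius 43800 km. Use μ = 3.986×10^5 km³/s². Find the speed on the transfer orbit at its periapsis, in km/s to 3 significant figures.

v = 8.70 km/s

Semi-major axis of the transfer orbit: a_t = (8770 + 43800)/2 = 26285 km.
At periapsis, r = 8770 km.
Applying v² = μ(2/r − 1/a_t): v = 8.703 km/s.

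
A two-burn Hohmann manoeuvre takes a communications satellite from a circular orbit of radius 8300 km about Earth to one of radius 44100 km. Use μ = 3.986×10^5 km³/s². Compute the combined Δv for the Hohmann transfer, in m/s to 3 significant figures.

Transfer-ellipse semi-major axis a_t = (r₁ + r₂)/2 = (8300 + 44100)/2 = 26200 km.
At r₁ the circular-orbit speed is v₁ = √(μ/r₁) = 6.930 km/s.
Transfer-orbit speed at r₁ (vis-viva): v_p = √[μ(2/r₁ − 1/a_t)] = 8.991 km/s.
First burn Δv₁ = |v_p − v₁| = 2.061 km/s.
Circular speed at r₂: v₂ = √(μ/r₂) = 3.006 km/s.
Transfer-orbit speed at r₂: v_a = √[μ(2/r₂ − 1/a_t)] = 1.692 km/s.
Second burn Δv₂ = |v₂ − v_a| = 1.314 km/s.
Δv = Δv₁ + Δv₂ = 2.061 + 1.314 = 3.375 km/s.

Δv = 3380 m/s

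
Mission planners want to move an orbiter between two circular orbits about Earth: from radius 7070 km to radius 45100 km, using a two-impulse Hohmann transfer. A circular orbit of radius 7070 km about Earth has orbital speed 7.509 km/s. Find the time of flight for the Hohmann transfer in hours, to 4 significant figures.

From the circular-orbit relation v² = μ/r at r = 7070 km: μ = v²r = (7.509)² × 7070 = 3.98643×10^5 km³/s².
The Hohmann ellipse has a_t = (r₁ + r₂)/2 = 26085 km.
Half the transfer-orbit period gives t = π√(a_t³/μ) = 20963 s.
Converting: 20963 s ÷ 3600 s/hour = 5.823 hours.

t = 5.823 hours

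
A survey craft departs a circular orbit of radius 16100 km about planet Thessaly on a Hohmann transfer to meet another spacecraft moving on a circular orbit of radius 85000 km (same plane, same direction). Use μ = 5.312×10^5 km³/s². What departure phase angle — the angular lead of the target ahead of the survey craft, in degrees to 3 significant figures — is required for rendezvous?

φ = 97.4°

The Hohmann ellipse has a_t = (r₁ + r₂)/2 = 50550 km.
The half-period of the transfer ellipse is t = π√(a_t³/μ) = 48990 s.
Target angular speed ω₂ = √(μ/r₂³) = 2.941×10^-5 rad/s.
Angle swept by the target during transfer: ω₂·t = 1.4408 rad = 82.552°.
The survey craft traverses 180° on the transfer ellipse, so the target must lead by 180° − 82.552° = 97.4°.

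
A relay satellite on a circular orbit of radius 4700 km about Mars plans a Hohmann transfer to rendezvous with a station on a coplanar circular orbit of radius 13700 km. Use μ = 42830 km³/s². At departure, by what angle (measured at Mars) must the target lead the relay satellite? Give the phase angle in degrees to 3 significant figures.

The Hohmann ellipse has a_t = (r₁ + r₂)/2 = 9200 km.
Transfer time t = π√(a_t³/μ) = 13395.5 s.
The target's mean motion on its circular orbit is ω₂ = √(μ/r₂³) = 1.29060×10^-4 rad/s.
Angle swept by the target during transfer: ω₂·t = 1.72882 rad = 99.054°.
Arrival is 180° from departure on the ellipse, so φ = 180° − 99.054° = 80.9°.

φ = 80.9°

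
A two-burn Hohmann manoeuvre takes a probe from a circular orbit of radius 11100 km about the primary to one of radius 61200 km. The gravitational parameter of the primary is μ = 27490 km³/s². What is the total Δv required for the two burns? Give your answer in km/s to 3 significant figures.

Δv = 0.773 km/s

The Hohmann ellipse has a_t = (r₁ + r₂)/2 = 36150 km.
Circular speed at r₁: v₁ = √(μ/r₁) = √(27490/11100) = 1.5737 km/s.
Transfer-orbit speed at r₁ (vis-viva equation): v_p = √[μ(2/r₁ − 1/a_t)] = 2.0476 km/s.
First burn Δv₁ = |v_p − v₁| = 0.4739 km/s.
At r₂, v₂ = √(μ/r₂) = 0.6702 km/s.
Transfer-orbit speed at r₂: v_a = √[μ(2/r₂ − 1/a_t)] = 0.3714 km/s.
Second burn Δv₂ = |v₂ − v_a| = 0.2988 km/s.
Δv = Δv₁ + Δv₂ = 0.4739 + 0.2988 = 0.7727 km/s.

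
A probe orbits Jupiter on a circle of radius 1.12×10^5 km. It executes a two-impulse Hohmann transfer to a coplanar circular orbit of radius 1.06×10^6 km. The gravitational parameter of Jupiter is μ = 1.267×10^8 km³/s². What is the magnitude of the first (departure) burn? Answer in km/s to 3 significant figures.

Δv₁ = 11.6 km/s

The Hohmann ellipse has a_t = (r₁ + r₂)/2 = 5.860×10^5 km.
On the circular orbit at r = 1.120×10^5 km, v_c = √(μ/r) = 33.634 km/s.
Vis-viva on the transfer ellipse at r = 1.120×10^5 km gives v_t = √[μ(2/r − 1/a_t)] = 45.236 km/s.
Δv₁ = |v_t − v_c| = |45.236 − 33.634| = 11.60 km/s.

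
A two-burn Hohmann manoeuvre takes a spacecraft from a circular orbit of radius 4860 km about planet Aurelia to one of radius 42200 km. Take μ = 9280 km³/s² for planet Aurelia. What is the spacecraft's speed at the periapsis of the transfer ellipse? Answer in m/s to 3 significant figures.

Transfer-ellipse semi-major axis a_t = (r₁ + r₂)/2 = (4860 + 42200)/2 = 23530 km.
The periapsis of the transfer ellipse is at r = 4860 km.
Applying v² = μ(2/r − 1/a_t): v = 1.851 km/s.

v = 1850 m/s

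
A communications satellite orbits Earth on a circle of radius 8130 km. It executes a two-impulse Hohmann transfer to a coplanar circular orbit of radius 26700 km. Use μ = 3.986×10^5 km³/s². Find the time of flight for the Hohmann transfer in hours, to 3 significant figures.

t = 3.18 hours

The Hohmann ellipse has a_t = (r₁ + r₂)/2 = 17415 km.
Transfer time t = π√(a_t³/μ) = π√((17415)³ / 3.986×10^5) = 11440 s.
Converting: 11440 s ÷ 3600 s/hour = 3.18 hours.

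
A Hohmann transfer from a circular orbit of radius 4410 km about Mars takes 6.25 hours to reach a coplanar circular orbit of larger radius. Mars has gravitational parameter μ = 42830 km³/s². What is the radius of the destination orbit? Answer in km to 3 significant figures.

Transfer time t = 6.25 hours = 22500 s, and t = π√(a_t³/μ).
So a_t = (μ t²/π²)^(1/3) = (42830 × (22500)² / π²)^(1/3) = 13000 km.
Since a_t = (r₁ + r₂)/2, r₂ = 2a_t − r₁ = 2×13000 − 4410 = 21590 km.

r₂ = 21600 km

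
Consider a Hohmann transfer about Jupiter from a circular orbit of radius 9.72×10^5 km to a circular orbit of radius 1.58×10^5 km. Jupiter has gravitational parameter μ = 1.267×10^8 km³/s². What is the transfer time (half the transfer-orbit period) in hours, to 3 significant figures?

The Hohmann ellipse has a_t = (r₁ + r₂)/2 = 5.650×10^5 km.
Transfer time t = π√(a_t³/μ) = π√((5.650×10^5)³ / 1.267×10^8) = 1.185×10^5 s.
Converting: 1.185×10^5 s ÷ 3600 s/hour = 32.9 hours.

t = 32.9 hours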